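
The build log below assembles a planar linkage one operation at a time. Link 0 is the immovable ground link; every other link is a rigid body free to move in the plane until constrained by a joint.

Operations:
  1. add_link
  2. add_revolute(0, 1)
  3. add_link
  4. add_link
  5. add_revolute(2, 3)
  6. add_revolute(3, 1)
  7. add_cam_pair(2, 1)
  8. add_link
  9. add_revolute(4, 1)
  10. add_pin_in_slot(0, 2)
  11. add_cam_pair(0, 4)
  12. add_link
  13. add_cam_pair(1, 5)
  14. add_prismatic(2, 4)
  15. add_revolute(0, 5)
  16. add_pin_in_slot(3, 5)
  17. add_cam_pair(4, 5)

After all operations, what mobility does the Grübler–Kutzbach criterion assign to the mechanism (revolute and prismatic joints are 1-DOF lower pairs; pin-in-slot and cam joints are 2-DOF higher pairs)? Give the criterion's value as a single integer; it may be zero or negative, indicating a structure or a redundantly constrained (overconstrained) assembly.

M = -3

[1;0;0] (link 0 is ground)
L+ [2;0;0]
R(0,1)∈J1 [2;1;0]
L+ [3;1;0]
L+ [4;1;0]
R(2,3)∈J1 [4;2;0]
R(3,1)∈J1 [4;3;0]
C(2,1)∈J2 [4;3;1]
L+ [5;3;1]
R(4,1)∈J1 [5;4;1]
PS(0,2)∈J2 [5;4;2]
C(0,4)∈J2 [5;4;3]
L+ [6;4;3]
C(1,5)∈J2 [6;4;4]
P(2,4)∈J1 [6;5;4]
R(0,5)∈J1 [6;6;4]
PS(3,5)∈J2 [6;6;5]
C(4,5)∈J2 [6;6;6]
mobility = 15 − 12 − 6 = -3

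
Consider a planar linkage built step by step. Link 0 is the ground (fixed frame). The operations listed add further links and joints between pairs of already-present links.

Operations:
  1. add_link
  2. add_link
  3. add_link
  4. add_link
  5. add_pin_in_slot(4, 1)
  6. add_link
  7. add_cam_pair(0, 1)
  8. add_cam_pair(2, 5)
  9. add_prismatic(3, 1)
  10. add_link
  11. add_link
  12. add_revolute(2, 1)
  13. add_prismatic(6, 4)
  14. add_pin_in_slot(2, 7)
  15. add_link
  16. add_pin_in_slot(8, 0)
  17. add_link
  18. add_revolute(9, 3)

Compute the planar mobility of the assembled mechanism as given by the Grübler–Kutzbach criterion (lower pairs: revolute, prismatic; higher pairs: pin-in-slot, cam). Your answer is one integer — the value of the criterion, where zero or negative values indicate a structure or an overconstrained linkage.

ground; <1,0,0>
#1 <2,0,0>
#2 <3,0,0>
#3 <4,0,0>
#4 <5,0,0>
PS:4↔1 J2 <5,0,1>
#5 <6,0,1>
C:0↔1 J2 <6,0,2>
C:2↔5 J2 <6,0,3>
P:3↔1 J1 <6,1,3>
#6 <7,1,3>
#7 <8,1,3>
R:2↔1 J1 <8,2,3>
P:6↔4 J1 <8,3,3>
PS:2↔7 J2 <8,3,4>
#8 <9,3,4>
PS:8↔0 J2 <9,3,5>
#9 <10,3,5>
R:9↔3 J1 <10,4,5>
3×9 − 2×4 − 1×5 = 14

M = 14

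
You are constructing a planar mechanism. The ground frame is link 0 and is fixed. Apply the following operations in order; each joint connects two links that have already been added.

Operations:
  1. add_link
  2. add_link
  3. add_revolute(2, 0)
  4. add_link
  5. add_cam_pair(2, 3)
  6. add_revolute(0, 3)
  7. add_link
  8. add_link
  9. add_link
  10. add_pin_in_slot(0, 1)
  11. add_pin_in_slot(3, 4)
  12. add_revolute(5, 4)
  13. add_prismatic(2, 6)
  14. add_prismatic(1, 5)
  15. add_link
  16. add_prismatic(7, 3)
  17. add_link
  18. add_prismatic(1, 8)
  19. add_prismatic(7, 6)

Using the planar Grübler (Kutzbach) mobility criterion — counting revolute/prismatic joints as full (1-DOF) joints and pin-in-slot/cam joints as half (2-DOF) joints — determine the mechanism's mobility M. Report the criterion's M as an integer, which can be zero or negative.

M = 5

[1;0;0] (link 0 is ground)
L+ [2;0;0]
L+ [3;0;0]
R(2,0)∈J1 [3;1;0]
L+ [4;1;0]
C(2,3)∈J2 [4;1;1]
R(0,3)∈J1 [4;2;1]
L+ [5;2;1]
L+ [6;2;1]
L+ [7;2;1]
PS(0,1)∈J2 [7;2;2]
PS(3,4)∈J2 [7;2;3]
R(5,4)∈J1 [7;3;3]
P(2,6)∈J1 [7;4;3]
P(1,5)∈J1 [7;5;3]
L+ [8;5;3]
P(7,3)∈J1 [8;6;3]
L+ [9;6;3]
P(1,8)∈J1 [9;7;3]
P(7,6)∈J1 [9;8;3]
mobility = 24 − 16 − 3 = 5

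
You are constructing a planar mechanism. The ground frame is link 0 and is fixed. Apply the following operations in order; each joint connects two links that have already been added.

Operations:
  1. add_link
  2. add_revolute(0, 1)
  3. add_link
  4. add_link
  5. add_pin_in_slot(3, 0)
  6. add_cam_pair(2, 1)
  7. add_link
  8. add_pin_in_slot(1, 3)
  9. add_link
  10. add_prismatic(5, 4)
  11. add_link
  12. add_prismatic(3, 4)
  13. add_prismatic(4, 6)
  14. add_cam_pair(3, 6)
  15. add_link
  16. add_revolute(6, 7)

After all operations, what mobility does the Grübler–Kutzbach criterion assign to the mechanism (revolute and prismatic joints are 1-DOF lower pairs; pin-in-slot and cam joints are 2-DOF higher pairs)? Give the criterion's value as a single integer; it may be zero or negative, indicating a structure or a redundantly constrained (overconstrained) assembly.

link 0 = ground. State L|J1|J2 = 1|0|0
+link1  2|0|0
R(0,1) f=1→J1  2|1|0
+link2  3|1|0
+link3  4|1|0
PS(3,0) f=2→J2  4|1|1
C(2,1) f=2→J2  4|1|2
+link4  5|1|2
PS(1,3) f=2→J2  5|1|3
+link5  6|1|3
P(5,4) f=1→J1  6|2|3
+link6  7|2|3
P(3,4) f=1→J1  7|3|3
P(4,6) f=1→J1  7|4|3
C(3,6) f=2→J2  7|4|4
+link7  8|4|4
R(6,7) f=1→J1  8|5|4
M = 3(8−1)−2·5−4 = 21−10−4 = 7

M = 7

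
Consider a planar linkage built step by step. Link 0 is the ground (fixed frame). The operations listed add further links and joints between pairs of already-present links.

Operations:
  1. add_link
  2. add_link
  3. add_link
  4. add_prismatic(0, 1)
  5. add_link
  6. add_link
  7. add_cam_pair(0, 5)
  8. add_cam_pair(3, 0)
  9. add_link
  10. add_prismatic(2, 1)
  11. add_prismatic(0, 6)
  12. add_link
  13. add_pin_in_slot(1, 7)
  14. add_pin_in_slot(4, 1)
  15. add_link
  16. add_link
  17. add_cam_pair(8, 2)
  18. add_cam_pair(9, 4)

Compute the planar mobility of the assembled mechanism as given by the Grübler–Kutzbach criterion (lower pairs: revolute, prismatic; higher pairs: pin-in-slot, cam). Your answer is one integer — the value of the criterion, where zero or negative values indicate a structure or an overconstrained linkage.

M = 15

L=1 J1=0 J2=0
add link → L=2 J1=0 J2=0
add link → L=3 J1=0 J2=0
add link → L=4 J1=0 J2=0
P@0,1 dof=1 J1 → L=4 J1=1 J2=0
add link → L=5 J1=1 J2=0
add link → L=6 J1=1 J2=0
C@0,5 dof=2 J2 → L=6 J1=1 J2=1
C@3,0 dof=2 J2 → L=6 J1=1 J2=2
add link → L=7 J1=1 J2=2
P@2,1 dof=1 J1 → L=7 J1=2 J2=2
P@0,6 dof=1 J1 → L=7 J1=3 J2=2
add link → L=8 J1=3 J2=2
PS@1,7 dof=2 J2 → L=8 J1=3 J2=3
PS@4,1 dof=2 J2 → L=8 J1=3 J2=4
add link → L=9 J1=3 J2=4
add link → L=10 J1=3 J2=4
C@8,2 dof=2 J2 → L=10 J1=3 J2=5
C@9,4 dof=2 J2 → L=10 J1=3 J2=6
M=3(L−1)−2J1−J2=3·9−2·3−6=15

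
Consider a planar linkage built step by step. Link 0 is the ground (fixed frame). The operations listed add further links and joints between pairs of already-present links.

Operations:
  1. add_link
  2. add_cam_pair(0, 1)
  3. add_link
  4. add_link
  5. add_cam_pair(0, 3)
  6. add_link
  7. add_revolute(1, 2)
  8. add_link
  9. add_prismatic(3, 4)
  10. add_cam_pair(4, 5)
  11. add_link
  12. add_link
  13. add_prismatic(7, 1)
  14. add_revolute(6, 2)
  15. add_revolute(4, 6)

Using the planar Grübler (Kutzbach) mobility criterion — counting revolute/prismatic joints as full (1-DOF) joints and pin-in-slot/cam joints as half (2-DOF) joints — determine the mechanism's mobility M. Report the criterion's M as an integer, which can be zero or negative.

M = 8

ground; <1,0,0>
#1 <2,0,0>
C:0↔1 J2 <2,0,1>
#2 <3,0,1>
#3 <4,0,1>
C:0↔3 J2 <4,0,2>
#4 <5,0,2>
R:1↔2 J1 <5,1,2>
#5 <6,1,2>
P:3↔4 J1 <6,2,2>
C:4↔5 J2 <6,2,3>
#6 <7,2,3>
#7 <8,2,3>
P:7↔1 J1 <8,3,3>
R:6↔2 J1 <8,4,3>
R:4↔6 J1 <8,5,3>
3×7 − 2×5 − 1×3 = 8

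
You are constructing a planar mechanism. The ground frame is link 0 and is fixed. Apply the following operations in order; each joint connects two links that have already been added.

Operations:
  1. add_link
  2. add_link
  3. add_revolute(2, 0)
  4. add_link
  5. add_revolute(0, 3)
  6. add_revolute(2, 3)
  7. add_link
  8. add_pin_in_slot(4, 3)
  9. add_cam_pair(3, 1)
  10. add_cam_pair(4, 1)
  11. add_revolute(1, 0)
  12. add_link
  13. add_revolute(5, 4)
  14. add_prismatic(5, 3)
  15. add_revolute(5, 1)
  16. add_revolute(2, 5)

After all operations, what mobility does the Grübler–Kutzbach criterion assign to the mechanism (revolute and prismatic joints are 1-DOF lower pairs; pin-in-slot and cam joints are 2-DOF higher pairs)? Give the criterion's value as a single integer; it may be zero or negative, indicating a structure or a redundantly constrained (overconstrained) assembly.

M = -4

link 0 = ground. State L|J1|J2 = 1|0|0
+link1  2|0|0
+link2  3|0|0
R(2,0) f=1→J1  3|1|0
+link3  4|1|0
R(0,3) f=1→J1  4|2|0
R(2,3) f=1→J1  4|3|0
+link4  5|3|0
PS(4,3) f=2→J2  5|3|1
C(3,1) f=2→J2  5|3|2
C(4,1) f=2→J2  5|3|3
R(1,0) f=1→J1  5|4|3
+link5  6|4|3
R(5,4) f=1→J1  6|5|3
P(5,3) f=1→J1  6|6|3
R(5,1) f=1→J1  6|7|3
R(2,5) f=1→J1  6|8|3
M = 3(6−1)−2·8−3 = 15−16−3 = -4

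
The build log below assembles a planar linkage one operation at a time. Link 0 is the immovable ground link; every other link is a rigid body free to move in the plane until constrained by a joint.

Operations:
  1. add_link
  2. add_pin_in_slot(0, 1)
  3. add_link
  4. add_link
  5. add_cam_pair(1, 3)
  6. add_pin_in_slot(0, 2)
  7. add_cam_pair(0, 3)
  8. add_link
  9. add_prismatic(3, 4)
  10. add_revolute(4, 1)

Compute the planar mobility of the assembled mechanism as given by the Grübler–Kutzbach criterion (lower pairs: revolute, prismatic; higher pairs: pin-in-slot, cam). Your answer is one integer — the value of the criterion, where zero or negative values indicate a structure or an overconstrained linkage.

M = 4

L=1 J1=0 J2=0
add link → L=2 J1=0 J2=0
PS@0,1 dof=2 J2 → L=2 J1=0 J2=1
add link → L=3 J1=0 J2=1
add link → L=4 J1=0 J2=1
C@1,3 dof=2 J2 → L=4 J1=0 J2=2
PS@0,2 dof=2 J2 → L=4 J1=0 J2=3
C@0,3 dof=2 J2 → L=4 J1=0 J2=4
add link → L=5 J1=0 J2=4
P@3,4 dof=1 J1 → L=5 J1=1 J2=4
R@4,1 dof=1 J1 → L=5 J1=2 J2=4
M=3(L−1)−2J1−J2=3·4−2·2−4=4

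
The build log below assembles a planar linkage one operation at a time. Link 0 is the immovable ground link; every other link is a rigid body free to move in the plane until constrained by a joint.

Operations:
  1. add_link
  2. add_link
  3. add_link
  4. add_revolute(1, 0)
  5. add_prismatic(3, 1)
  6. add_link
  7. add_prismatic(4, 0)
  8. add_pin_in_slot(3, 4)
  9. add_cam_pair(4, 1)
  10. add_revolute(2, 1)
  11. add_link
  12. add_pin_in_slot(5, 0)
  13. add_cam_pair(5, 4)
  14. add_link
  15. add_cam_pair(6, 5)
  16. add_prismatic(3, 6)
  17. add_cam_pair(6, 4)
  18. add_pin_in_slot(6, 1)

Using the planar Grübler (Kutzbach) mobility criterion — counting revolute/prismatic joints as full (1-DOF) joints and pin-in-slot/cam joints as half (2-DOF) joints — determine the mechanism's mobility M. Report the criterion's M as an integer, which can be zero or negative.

M = 1

link 0 = ground. State L|J1|J2 = 1|0|0
+link1  2|0|0
+link2  3|0|0
+link3  4|0|0
R(1,0) f=1→J1  4|1|0
P(3,1) f=1→J1  4|2|0
+link4  5|2|0
P(4,0) f=1→J1  5|3|0
PS(3,4) f=2→J2  5|3|1
C(4,1) f=2→J2  5|3|2
R(2,1) f=1→J1  5|4|2
+link5  6|4|2
PS(5,0) f=2→J2  6|4|3
C(5,4) f=2→J2  6|4|4
+link6  7|4|4
C(6,5) f=2→J2  7|4|5
P(3,6) f=1→J1  7|5|5
C(6,4) f=2→J2  7|5|6
PS(6,1) f=2→J2  7|5|7
M = 3(7−1)−2·5−7 = 18−10−7 = 1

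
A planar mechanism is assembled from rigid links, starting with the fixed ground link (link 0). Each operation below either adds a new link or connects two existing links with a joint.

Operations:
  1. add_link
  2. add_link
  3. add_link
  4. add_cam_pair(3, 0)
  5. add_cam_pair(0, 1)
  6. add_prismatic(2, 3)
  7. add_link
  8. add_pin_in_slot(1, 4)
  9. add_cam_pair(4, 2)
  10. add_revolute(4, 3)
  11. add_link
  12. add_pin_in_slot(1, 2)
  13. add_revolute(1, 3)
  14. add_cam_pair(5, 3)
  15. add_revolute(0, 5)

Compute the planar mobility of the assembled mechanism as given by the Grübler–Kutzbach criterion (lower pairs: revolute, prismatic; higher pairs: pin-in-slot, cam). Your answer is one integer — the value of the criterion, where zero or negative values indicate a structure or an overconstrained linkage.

M = 1

(L,J1,J2)=(1,0,0); link0 fixed
link1: (2,0,0)
link2: (3,0,0)
link3: (4,0,0)
C 3-0 [J2]: (4,0,1)
C 0-1 [J2]: (4,0,2)
P 2-3 [J1]: (4,1,2)
link4: (5,1,2)
PS 1-4 [J2]: (5,1,3)
C 4-2 [J2]: (5,1,4)
R 4-3 [J1]: (5,2,4)
link5: (6,2,4)
PS 1-2 [J2]: (6,2,5)
R 1-3 [J1]: (6,3,5)
C 5-3 [J2]: (6,3,6)
R 0-5 [J1]: (6,4,6)
Grübler: 3·5 − 2·4 − 6 = 1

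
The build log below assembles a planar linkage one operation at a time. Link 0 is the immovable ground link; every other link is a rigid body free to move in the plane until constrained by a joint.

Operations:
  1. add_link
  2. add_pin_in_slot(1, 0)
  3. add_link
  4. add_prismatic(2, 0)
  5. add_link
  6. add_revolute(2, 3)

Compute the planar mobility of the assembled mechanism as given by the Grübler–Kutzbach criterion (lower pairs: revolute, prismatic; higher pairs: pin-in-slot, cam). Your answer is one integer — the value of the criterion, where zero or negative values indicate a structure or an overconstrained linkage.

M = 4

L=1 J1=0 J2=0
add link → L=2 J1=0 J2=0
PS@1,0 dof=2 J2 → L=2 J1=0 J2=1
add link → L=3 J1=0 J2=1
P@2,0 dof=1 J1 → L=3 J1=1 J2=1
add link → L=4 J1=1 J2=1
R@2,3 dof=1 J1 → L=4 J1=2 J2=1
M=3(L−1)−2J1−J2=3·3−2·2−1=4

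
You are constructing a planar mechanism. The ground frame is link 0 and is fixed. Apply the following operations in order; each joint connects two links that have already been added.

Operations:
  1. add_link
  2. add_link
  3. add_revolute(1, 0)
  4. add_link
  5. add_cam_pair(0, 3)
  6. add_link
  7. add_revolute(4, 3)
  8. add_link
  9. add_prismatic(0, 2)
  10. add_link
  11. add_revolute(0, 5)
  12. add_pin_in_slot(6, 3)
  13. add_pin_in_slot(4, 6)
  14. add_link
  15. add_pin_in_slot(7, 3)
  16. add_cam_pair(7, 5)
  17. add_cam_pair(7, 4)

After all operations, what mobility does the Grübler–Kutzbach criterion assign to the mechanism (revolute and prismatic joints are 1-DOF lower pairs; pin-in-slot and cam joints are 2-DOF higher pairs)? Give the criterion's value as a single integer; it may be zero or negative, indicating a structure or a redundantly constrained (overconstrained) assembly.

[1;0;0] (link 0 is ground)
L+ [2;0;0]
L+ [3;0;0]
R(1,0)∈J1 [3;1;0]
L+ [4;1;0]
C(0,3)∈J2 [4;1;1]
L+ [5;1;1]
R(4,3)∈J1 [5;2;1]
L+ [6;2;1]
P(0,2)∈J1 [6;3;1]
L+ [7;3;1]
R(0,5)∈J1 [7;4;1]
PS(6,3)∈J2 [7;4;2]
PS(4,6)∈J2 [7;4;3]
L+ [8;4;3]
PS(7,3)∈J2 [8;4;4]
C(7,5)∈J2 [8;4;5]
C(7,4)∈J2 [8;4;6]
mobility = 21 − 8 − 6 = 7

M = 7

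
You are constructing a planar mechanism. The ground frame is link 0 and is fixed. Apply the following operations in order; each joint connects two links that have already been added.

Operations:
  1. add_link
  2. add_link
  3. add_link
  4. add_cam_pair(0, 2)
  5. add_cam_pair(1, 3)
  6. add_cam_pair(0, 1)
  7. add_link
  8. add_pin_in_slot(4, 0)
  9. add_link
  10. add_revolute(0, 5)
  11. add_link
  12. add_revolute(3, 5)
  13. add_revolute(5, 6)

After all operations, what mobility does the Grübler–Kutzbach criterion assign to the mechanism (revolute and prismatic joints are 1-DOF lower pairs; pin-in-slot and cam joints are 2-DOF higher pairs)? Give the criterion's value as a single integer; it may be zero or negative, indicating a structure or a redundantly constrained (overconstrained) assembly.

link 0 = ground. State L|J1|J2 = 1|0|0
+link1  2|0|0
+link2  3|0|0
+link3  4|0|0
C(0,2) f=2→J2  4|0|1
C(1,3) f=2→J2  4|0|2
C(0,1) f=2→J2  4|0|3
+link4  5|0|3
PS(4,0) f=2→J2  5|0|4
+link5  6|0|4
R(0,5) f=1→J1  6|1|4
+link6  7|1|4
R(3,5) f=1→J1  7|2|4
R(5,6) f=1→J1  7|3|4
M = 3(7−1)−2·3−4 = 18−6−4 = 8

M = 8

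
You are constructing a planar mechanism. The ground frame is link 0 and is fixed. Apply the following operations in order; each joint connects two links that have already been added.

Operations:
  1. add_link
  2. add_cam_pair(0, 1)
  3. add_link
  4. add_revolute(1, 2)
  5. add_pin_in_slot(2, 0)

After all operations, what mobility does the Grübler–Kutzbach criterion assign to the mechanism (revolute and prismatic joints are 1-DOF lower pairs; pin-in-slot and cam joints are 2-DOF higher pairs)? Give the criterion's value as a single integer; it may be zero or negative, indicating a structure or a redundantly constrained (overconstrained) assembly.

M = 2

ground; <1,0,0>
#1 <2,0,0>
C:0↔1 J2 <2,0,1>
#2 <3,0,1>
R:1↔2 J1 <3,1,1>
PS:2↔0 J2 <3,1,2>
3×2 − 2×1 − 1×2 = 2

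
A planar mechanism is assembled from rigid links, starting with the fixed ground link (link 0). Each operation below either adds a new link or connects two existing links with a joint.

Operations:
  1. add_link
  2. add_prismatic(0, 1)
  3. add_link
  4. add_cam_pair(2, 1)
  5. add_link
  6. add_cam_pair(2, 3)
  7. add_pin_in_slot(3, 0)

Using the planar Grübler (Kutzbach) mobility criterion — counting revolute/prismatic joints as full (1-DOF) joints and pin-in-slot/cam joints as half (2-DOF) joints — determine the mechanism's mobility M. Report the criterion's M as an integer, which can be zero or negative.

M = 4

link 0 = ground. State L|J1|J2 = 1|0|0
+link1  2|0|0
P(0,1) f=1→J1  2|1|0
+link2  3|1|0
C(2,1) f=2→J2  3|1|1
+link3  4|1|1
C(2,3) f=2→J2  4|1|2
PS(3,0) f=2→J2  4|1|3
M = 3(4−1)−2·1−3 = 9−2−3 = 4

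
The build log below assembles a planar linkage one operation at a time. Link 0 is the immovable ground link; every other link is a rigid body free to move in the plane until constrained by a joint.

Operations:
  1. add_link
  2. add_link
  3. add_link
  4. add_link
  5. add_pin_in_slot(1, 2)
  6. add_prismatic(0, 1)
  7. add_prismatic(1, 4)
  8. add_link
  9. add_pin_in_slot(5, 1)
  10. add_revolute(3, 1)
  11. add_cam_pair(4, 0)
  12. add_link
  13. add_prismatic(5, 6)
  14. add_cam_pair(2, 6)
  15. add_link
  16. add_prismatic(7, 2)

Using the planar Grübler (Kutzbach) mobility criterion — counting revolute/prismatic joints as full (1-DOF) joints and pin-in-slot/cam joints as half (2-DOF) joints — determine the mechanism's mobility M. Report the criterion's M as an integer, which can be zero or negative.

ground; <1,0,0>
#1 <2,0,0>
#2 <3,0,0>
#3 <4,0,0>
#4 <5,0,0>
PS:1↔2 J2 <5,0,1>
P:0↔1 J1 <5,1,1>
P:1↔4 J1 <5,2,1>
#5 <6,2,1>
PS:5↔1 J2 <6,2,2>
R:3↔1 J1 <6,3,2>
C:4↔0 J2 <6,3,3>
#6 <7,3,3>
P:5↔6 J1 <7,4,3>
C:2↔6 J2 <7,4,4>
#7 <8,4,4>
P:7↔2 J1 <8,5,4>
3×7 − 2×5 − 1×4 = 7

M = 7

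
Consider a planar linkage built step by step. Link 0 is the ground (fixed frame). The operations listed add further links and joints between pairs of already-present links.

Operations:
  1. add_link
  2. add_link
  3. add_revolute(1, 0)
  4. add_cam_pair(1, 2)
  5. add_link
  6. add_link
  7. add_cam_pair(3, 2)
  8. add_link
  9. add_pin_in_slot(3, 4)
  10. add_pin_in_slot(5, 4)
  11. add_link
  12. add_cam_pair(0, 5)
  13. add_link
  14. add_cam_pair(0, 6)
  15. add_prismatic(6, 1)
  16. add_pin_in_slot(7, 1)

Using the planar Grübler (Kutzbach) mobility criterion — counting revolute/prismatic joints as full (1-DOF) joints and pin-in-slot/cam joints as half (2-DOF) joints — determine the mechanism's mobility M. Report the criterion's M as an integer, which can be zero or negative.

ground; <1,0,0>
#1 <2,0,0>
#2 <3,0,0>
R:1↔0 J1 <3,1,0>
C:1↔2 J2 <3,1,1>
#3 <4,1,1>
#4 <5,1,1>
C:3↔2 J2 <5,1,2>
#5 <6,1,2>
PS:3↔4 J2 <6,1,3>
PS:5↔4 J2 <6,1,4>
#6 <7,1,4>
C:0↔5 J2 <7,1,5>
#7 <8,1,5>
C:0↔6 J2 <8,1,6>
P:6↔1 J1 <8,2,6>
PS:7↔1 J2 <8,2,7>
3×7 − 2×2 − 1×7 = 10

M = 10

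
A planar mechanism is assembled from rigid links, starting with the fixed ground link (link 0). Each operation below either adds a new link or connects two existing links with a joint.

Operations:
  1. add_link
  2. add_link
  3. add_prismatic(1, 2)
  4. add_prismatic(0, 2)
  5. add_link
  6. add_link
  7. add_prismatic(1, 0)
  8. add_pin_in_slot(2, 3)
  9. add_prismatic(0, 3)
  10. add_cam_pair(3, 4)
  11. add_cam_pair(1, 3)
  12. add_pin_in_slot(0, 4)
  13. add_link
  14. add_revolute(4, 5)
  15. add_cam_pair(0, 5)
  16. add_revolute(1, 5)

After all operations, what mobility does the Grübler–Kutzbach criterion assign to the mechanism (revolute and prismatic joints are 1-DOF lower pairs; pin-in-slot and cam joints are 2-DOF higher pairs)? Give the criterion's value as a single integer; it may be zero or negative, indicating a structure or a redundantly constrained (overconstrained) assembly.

[1;0;0] (link 0 is ground)
L+ [2;0;0]
L+ [3;0;0]
P(1,2)∈J1 [3;1;0]
P(0,2)∈J1 [3;2;0]
L+ [4;2;0]
L+ [5;2;0]
P(1,0)∈J1 [5;3;0]
PS(2,3)∈J2 [5;3;1]
P(0,3)∈J1 [5;4;1]
C(3,4)∈J2 [5;4;2]
C(1,3)∈J2 [5;4;3]
PS(0,4)∈J2 [5;4;4]
L+ [6;4;4]
R(4,5)∈J1 [6;5;4]
C(0,5)∈J2 [6;5;5]
R(1,5)∈J1 [6;6;5]
mobility = 15 − 12 − 5 = -2

M = -2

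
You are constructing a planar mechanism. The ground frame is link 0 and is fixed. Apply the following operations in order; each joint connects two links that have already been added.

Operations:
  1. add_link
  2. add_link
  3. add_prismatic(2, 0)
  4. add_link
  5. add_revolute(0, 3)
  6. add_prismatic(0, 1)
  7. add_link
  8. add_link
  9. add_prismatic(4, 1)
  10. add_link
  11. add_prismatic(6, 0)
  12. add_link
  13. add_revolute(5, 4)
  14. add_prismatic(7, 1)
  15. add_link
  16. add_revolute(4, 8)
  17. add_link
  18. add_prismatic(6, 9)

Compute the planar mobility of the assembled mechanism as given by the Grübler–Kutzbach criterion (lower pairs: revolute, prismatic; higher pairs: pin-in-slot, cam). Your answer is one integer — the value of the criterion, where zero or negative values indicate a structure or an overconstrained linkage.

(L,J1,J2)=(1,0,0); link0 fixed
link1: (2,0,0)
link2: (3,0,0)
P 2-0 [J1]: (3,1,0)
link3: (4,1,0)
R 0-3 [J1]: (4,2,0)
P 0-1 [J1]: (4,3,0)
link4: (5,3,0)
link5: (6,3,0)
P 4-1 [J1]: (6,4,0)
link6: (7,4,0)
P 6-0 [J1]: (7,5,0)
link7: (8,5,0)
R 5-4 [J1]: (8,6,0)
P 7-1 [J1]: (8,7,0)
link8: (9,7,0)
R 4-8 [J1]: (9,8,0)
link9: (10,8,0)
P 6-9 [J1]: (10,9,0)
Grübler: 3·9 − 2·9 − 0 = 9

M = 9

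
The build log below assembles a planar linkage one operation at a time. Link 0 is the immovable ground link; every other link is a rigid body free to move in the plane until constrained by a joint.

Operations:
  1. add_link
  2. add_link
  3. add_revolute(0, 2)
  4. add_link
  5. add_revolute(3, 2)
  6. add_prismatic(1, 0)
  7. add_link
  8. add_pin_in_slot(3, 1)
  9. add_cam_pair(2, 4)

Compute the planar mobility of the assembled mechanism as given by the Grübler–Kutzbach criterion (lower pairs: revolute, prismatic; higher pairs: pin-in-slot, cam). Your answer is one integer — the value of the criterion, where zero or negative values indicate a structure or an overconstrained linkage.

M = 4

[1;0;0] (link 0 is ground)
L+ [2;0;0]
L+ [3;0;0]
R(0,2)∈J1 [3;1;0]
L+ [4;1;0]
R(3,2)∈J1 [4;2;0]
P(1,0)∈J1 [4;3;0]
L+ [5;3;0]
PS(3,1)∈J2 [5;3;1]
C(2,4)∈J2 [5;3;2]
mobility = 12 − 6 − 2 = 4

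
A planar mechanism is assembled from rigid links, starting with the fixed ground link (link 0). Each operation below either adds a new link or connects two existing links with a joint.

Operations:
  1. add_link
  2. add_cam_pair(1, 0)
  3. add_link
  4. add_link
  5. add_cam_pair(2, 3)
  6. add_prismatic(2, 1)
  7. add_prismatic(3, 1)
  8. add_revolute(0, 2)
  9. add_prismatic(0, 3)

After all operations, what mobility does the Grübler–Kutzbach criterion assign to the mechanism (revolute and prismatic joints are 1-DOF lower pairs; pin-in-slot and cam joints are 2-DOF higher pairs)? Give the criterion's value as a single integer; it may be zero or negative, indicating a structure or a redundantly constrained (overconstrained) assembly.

M = -1

L=1 J1=0 J2=0
add link → L=2 J1=0 J2=0
C@1,0 dof=2 J2 → L=2 J1=0 J2=1
add link → L=3 J1=0 J2=1
add link → L=4 J1=0 J2=1
C@2,3 dof=2 J2 → L=4 J1=0 J2=2
P@2,1 dof=1 J1 → L=4 J1=1 J2=2
P@3,1 dof=1 J1 → L=4 J1=2 J2=2
R@0,2 dof=1 J1 → L=4 J1=3 J2=2
P@0,3 dof=1 J1 → L=4 J1=4 J2=2
M=3(L−1)−2J1−J2=3·3−2·4−2=-1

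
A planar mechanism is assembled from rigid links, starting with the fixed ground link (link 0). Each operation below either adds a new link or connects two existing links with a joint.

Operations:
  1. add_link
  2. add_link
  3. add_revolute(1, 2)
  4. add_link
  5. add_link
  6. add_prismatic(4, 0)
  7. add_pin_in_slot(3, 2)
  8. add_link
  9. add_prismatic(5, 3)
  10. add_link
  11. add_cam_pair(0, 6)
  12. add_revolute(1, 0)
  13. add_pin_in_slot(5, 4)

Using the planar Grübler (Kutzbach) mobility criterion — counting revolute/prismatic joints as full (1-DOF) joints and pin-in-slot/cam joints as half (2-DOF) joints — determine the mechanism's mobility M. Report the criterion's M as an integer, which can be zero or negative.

[1;0;0] (link 0 is ground)
L+ [2;0;0]
L+ [3;0;0]
R(1,2)∈J1 [3;1;0]
L+ [4;1;0]
L+ [5;1;0]
P(4,0)∈J1 [5;2;0]
PS(3,2)∈J2 [5;2;1]
L+ [6;2;1]
P(5,3)∈J1 [6;3;1]
L+ [7;3;1]
C(0,6)∈J2 [7;3;2]
R(1,0)∈J1 [7;4;2]
PS(5,4)∈J2 [7;4;3]
mobility = 18 − 8 − 3 = 7

M = 7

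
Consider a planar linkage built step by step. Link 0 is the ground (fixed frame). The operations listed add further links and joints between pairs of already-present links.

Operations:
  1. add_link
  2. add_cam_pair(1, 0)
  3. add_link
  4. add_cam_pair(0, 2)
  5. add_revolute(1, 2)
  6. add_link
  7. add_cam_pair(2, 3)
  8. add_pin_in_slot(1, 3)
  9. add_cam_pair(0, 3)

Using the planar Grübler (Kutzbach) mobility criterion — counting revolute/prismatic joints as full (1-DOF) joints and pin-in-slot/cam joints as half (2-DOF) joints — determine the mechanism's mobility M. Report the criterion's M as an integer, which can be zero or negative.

ground; <1,0,0>
#1 <2,0,0>
C:1↔0 J2 <2,0,1>
#2 <3,0,1>
C:0↔2 J2 <3,0,2>
R:1↔2 J1 <3,1,2>
#3 <4,1,2>
C:2↔3 J2 <4,1,3>
PS:1↔3 J2 <4,1,4>
C:0↔3 J2 <4,1,5>
3×3 − 2×1 − 1×5 = 2

M = 2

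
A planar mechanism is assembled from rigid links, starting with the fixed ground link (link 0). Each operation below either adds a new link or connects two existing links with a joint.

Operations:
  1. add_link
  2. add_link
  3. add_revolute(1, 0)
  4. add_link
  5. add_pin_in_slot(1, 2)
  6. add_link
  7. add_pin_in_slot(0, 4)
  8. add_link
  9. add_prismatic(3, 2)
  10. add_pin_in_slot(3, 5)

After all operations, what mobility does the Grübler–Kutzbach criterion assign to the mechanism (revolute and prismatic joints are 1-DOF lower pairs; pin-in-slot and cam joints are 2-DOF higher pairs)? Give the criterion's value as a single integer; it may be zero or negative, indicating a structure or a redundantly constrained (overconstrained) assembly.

M = 8

L=1 J1=0 J2=0
add link → L=2 J1=0 J2=0
add link → L=3 J1=0 J2=0
R@1,0 dof=1 J1 → L=3 J1=1 J2=0
add link → L=4 J1=1 J2=0
PS@1,2 dof=2 J2 → L=4 J1=1 J2=1
add link → L=5 J1=1 J2=1
PS@0,4 dof=2 J2 → L=5 J1=1 J2=2
add link → L=6 J1=1 J2=2
P@3,2 dof=1 J1 → L=6 J1=2 J2=2
PS@3,5 dof=2 J2 → L=6 J1=2 J2=3
M=3(L−1)−2J1−J2=3·5−2·2−3=8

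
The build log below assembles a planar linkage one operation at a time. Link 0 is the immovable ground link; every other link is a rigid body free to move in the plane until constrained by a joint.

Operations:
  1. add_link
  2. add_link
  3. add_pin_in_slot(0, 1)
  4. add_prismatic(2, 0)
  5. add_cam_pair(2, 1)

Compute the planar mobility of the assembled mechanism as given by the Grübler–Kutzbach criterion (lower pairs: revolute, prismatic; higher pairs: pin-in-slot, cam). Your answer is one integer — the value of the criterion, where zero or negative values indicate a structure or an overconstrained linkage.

M = 2

link 0 = ground. State L|J1|J2 = 1|0|0
+link1  2|0|0
+link2  3|0|0
PS(0,1) f=2→J2  3|0|1
P(2,0) f=1→J1  3|1|1
C(2,1) f=2→J2  3|1|2
M = 3(3−1)−2·1−2 = 6−2−2 = 2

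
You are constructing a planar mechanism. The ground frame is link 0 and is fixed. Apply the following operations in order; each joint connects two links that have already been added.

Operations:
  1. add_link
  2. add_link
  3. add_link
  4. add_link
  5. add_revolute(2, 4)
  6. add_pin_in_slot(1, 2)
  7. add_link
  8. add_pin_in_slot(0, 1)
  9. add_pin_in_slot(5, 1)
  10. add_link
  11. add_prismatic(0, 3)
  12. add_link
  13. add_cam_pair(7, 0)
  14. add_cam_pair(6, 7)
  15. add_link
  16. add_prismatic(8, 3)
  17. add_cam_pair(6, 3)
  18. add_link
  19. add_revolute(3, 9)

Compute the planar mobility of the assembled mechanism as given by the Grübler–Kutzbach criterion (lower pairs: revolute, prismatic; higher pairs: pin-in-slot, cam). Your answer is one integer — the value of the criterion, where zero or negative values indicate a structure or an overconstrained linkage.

M = 13

L=1 J1=0 J2=0
add link → L=2 J1=0 J2=0
add link → L=3 J1=0 J2=0
add link → L=4 J1=0 J2=0
add link → L=5 J1=0 J2=0
R@2,4 dof=1 J1 → L=5 J1=1 J2=0
PS@1,2 dof=2 J2 → L=5 J1=1 J2=1
add link → L=6 J1=1 J2=1
PS@0,1 dof=2 J2 → L=6 J1=1 J2=2
PS@5,1 dof=2 J2 → L=6 J1=1 J2=3
add link → L=7 J1=1 J2=3
P@0,3 dof=1 J1 → L=7 J1=2 J2=3
add link → L=8 J1=2 J2=3
C@7,0 dof=2 J2 → L=8 J1=2 J2=4
C@6,7 dof=2 J2 → L=8 J1=2 J2=5
add link → L=9 J1=2 J2=5
P@8,3 dof=1 J1 → L=9 J1=3 J2=5
C@6,3 dof=2 J2 → L=9 J1=3 J2=6
add link → L=10 J1=3 J2=6
R@3,9 dof=1 J1 → L=10 J1=4 J2=6
M=3(L−1)−2J1−J2=3·9−2·4−6=13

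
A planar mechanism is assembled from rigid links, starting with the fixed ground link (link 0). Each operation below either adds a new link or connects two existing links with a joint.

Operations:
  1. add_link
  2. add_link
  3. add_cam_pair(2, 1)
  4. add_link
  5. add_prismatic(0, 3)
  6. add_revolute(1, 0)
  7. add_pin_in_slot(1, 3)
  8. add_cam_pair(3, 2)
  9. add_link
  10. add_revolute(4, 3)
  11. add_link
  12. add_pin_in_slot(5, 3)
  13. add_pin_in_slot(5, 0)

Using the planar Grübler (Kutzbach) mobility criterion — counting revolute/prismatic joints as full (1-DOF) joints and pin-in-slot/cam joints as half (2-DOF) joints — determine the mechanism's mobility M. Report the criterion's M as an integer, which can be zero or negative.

M = 4

L=1 J1=0 J2=0
add link → L=2 J1=0 J2=0
add link → L=3 J1=0 J2=0
C@2,1 dof=2 J2 → L=3 J1=0 J2=1
add link → L=4 J1=0 J2=1
P@0,3 dof=1 J1 → L=4 J1=1 J2=1
R@1,0 dof=1 J1 → L=4 J1=2 J2=1
PS@1,3 dof=2 J2 → L=4 J1=2 J2=2
C@3,2 dof=2 J2 → L=4 J1=2 J2=3
add link → L=5 J1=2 J2=3
R@4,3 dof=1 J1 → L=5 J1=3 J2=3
add link → L=6 J1=3 J2=3
PS@5,3 dof=2 J2 → L=6 J1=3 J2=4
PS@5,0 dof=2 J2 → L=6 J1=3 J2=5
M=3(L−1)−2J1−J2=3·5−2·3−5=4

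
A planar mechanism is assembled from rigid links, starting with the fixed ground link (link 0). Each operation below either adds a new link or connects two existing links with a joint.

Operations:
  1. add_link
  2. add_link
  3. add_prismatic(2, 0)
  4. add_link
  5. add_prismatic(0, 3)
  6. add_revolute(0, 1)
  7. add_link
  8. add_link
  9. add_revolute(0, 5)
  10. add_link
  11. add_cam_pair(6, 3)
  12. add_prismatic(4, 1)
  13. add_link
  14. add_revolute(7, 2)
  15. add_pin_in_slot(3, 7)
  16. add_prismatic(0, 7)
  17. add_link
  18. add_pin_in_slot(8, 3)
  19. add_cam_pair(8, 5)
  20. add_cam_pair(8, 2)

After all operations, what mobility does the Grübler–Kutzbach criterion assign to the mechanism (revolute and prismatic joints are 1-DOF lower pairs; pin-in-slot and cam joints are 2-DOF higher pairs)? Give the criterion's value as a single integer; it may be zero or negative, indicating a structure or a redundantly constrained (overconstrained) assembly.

ground; <1,0,0>
#1 <2,0,0>
#2 <3,0,0>
P:2↔0 J1 <3,1,0>
#3 <4,1,0>
P:0↔3 J1 <4,2,0>
R:0↔1 J1 <4,3,0>
#4 <5,3,0>
#5 <6,3,0>
R:0↔5 J1 <6,4,0>
#6 <7,4,0>
C:6↔3 J2 <7,4,1>
P:4↔1 J1 <7,5,1>
#7 <8,5,1>
R:7↔2 J1 <8,6,1>
PS:3↔7 J2 <8,6,2>
P:0↔7 J1 <8,7,2>
#8 <9,7,2>
PS:8↔3 J2 <9,7,3>
C:8↔5 J2 <9,7,4>
C:8↔2 J2 <9,7,5>
3×8 − 2×7 − 1×5 = 5

M = 5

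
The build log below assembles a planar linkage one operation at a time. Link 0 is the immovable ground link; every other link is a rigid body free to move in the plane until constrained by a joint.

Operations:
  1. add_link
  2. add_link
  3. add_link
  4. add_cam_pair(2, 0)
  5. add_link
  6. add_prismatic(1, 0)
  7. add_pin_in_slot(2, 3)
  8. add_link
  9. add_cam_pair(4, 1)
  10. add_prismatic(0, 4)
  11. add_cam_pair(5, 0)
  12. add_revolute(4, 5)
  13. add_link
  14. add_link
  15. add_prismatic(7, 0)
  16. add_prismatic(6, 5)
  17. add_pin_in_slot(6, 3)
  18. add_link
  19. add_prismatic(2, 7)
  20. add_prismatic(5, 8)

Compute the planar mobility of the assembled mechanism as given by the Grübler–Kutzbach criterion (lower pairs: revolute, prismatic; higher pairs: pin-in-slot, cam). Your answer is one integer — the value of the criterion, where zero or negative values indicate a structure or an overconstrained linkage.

M = 5

[1;0;0] (link 0 is ground)
L+ [2;0;0]
L+ [3;0;0]
L+ [4;0;0]
C(2,0)∈J2 [4;0;1]
L+ [5;0;1]
P(1,0)∈J1 [5;1;1]
PS(2,3)∈J2 [5;1;2]
L+ [6;1;2]
C(4,1)∈J2 [6;1;3]
P(0,4)∈J1 [6;2;3]
C(5,0)∈J2 [6;2;4]
R(4,5)∈J1 [6;3;4]
L+ [7;3;4]
L+ [8;3;4]
P(7,0)∈J1 [8;4;4]
P(6,5)∈J1 [8;5;4]
PS(6,3)∈J2 [8;5;5]
L+ [9;5;5]
P(2,7)∈J1 [9;6;5]
P(5,8)∈J1 [9;7;5]
mobility = 24 − 14 − 5 = 5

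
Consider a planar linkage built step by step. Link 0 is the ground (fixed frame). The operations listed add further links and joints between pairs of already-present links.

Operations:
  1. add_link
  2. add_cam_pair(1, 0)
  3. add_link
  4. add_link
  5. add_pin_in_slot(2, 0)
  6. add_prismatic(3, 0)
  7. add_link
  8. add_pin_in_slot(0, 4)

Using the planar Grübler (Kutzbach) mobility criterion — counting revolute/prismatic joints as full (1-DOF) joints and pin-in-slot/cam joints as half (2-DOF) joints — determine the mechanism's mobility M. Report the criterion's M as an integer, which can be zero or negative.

(L,J1,J2)=(1,0,0); link0 fixed
link1: (2,0,0)
C 1-0 [J2]: (2,0,1)
link2: (3,0,1)
link3: (4,0,1)
PS 2-0 [J2]: (4,0,2)
P 3-0 [J1]: (4,1,2)
link4: (5,1,2)
PS 0-4 [J2]: (5,1,3)
Grübler: 3·4 − 2·1 − 3 = 7

M = 7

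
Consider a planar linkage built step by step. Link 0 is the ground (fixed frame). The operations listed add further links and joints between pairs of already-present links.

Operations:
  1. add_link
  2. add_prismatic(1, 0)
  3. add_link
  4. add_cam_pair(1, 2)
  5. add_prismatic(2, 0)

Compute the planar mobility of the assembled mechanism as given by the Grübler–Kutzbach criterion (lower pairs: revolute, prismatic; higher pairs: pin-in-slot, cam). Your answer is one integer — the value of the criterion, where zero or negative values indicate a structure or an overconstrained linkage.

M = 1

link 0 = ground. State L|J1|J2 = 1|0|0
+link1  2|0|0
P(1,0) f=1→J1  2|1|0
+link2  3|1|0
C(1,2) f=2→J2  3|1|1
P(2,0) f=1→J1  3|2|1
M = 3(3−1)−2·2−1 = 6−4−1 = 1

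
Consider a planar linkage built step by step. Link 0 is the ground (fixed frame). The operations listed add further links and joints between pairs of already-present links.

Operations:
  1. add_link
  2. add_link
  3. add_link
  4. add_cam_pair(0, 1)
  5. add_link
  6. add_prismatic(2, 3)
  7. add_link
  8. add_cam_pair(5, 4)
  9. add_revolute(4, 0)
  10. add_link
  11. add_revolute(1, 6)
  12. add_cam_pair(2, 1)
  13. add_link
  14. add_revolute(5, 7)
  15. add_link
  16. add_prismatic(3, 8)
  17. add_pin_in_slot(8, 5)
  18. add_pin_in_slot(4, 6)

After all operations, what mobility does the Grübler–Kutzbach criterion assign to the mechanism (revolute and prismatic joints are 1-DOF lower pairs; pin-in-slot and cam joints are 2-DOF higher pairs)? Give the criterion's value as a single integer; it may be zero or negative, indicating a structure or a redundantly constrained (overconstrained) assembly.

M = 9

[1;0;0] (link 0 is ground)
L+ [2;0;0]
L+ [3;0;0]
L+ [4;0;0]
C(0,1)∈J2 [4;0;1]
L+ [5;0;1]
P(2,3)∈J1 [5;1;1]
L+ [6;1;1]
C(5,4)∈J2 [6;1;2]
R(4,0)∈J1 [6;2;2]
L+ [7;2;2]
R(1,6)∈J1 [7;3;2]
C(2,1)∈J2 [7;3;3]
L+ [8;3;3]
R(5,7)∈J1 [8;4;3]
L+ [9;4;3]
P(3,8)∈J1 [9;5;3]
PS(8,5)∈J2 [9;5;4]
PS(4,6)∈J2 [9;5;5]
mobility = 24 − 10 − 5 = 9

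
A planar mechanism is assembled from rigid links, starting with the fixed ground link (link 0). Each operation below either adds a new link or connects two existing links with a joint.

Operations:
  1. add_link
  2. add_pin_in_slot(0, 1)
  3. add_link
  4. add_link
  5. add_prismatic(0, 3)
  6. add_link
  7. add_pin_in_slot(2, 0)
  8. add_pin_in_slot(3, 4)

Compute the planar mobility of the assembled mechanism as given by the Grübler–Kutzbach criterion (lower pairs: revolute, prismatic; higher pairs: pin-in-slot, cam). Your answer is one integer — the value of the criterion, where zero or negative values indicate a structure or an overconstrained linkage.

M = 7

L=1 J1=0 J2=0
add link → L=2 J1=0 J2=0
PS@0,1 dof=2 J2 → L=2 J1=0 J2=1
add link → L=3 J1=0 J2=1
add link → L=4 J1=0 J2=1
P@0,3 dof=1 J1 → L=4 J1=1 J2=1
add link → L=5 J1=1 J2=1
PS@2,0 dof=2 J2 → L=5 J1=1 J2=2
PS@3,4 dof=2 J2 → L=5 J1=1 J2=3
M=3(L−1)−2J1−J2=3·4−2·1−3=7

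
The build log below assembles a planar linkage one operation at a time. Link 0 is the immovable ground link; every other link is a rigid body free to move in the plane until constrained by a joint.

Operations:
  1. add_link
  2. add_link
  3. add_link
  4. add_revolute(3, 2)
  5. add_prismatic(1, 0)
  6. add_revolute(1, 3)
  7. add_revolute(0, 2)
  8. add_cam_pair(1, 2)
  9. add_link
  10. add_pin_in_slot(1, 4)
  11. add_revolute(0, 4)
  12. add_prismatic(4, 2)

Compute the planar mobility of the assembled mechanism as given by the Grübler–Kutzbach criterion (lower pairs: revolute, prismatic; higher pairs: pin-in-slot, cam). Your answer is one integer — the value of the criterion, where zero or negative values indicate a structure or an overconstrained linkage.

M = -2

link 0 = ground. State L|J1|J2 = 1|0|0
+link1  2|0|0
+link2  3|0|0
+link3  4|0|0
R(3,2) f=1→J1  4|1|0
P(1,0) f=1→J1  4|2|0
R(1,3) f=1→J1  4|3|0
R(0,2) f=1→J1  4|4|0
C(1,2) f=2→J2  4|4|1
+link4  5|4|1
PS(1,4) f=2→J2  5|4|2
R(0,4) f=1→J1  5|5|2
P(4,2) f=1→J1  5|6|2
M = 3(5−1)−2·6−2 = 12−12−2 = -2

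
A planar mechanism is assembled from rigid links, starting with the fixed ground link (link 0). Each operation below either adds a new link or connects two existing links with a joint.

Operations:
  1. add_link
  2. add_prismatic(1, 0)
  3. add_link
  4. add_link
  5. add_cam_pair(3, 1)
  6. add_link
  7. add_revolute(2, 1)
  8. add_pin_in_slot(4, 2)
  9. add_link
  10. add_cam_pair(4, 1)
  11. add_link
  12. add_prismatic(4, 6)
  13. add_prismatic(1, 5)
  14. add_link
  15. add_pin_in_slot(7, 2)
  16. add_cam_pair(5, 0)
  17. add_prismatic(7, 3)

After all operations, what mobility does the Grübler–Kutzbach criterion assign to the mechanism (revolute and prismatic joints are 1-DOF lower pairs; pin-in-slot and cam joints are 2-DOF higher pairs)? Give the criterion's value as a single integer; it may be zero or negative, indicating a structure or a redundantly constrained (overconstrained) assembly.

M = 6

L=1 J1=0 J2=0
add link → L=2 J1=0 J2=0
P@1,0 dof=1 J1 → L=2 J1=1 J2=0
add link → L=3 J1=1 J2=0
add link → L=4 J1=1 J2=0
C@3,1 dof=2 J2 → L=4 J1=1 J2=1
add link → L=5 J1=1 J2=1
R@2,1 dof=1 J1 → L=5 J1=2 J2=1
PS@4,2 dof=2 J2 → L=5 J1=2 J2=2
add link → L=6 J1=2 J2=2
C@4,1 dof=2 J2 → L=6 J1=2 J2=3
add link → L=7 J1=2 J2=3
P@4,6 dof=1 J1 → L=7 J1=3 J2=3
P@1,5 dof=1 J1 → L=7 J1=4 J2=3
add link → L=8 J1=4 J2=3
PS@7,2 dof=2 J2 → L=8 J1=4 J2=4
C@5,0 dof=2 J2 → L=8 J1=4 J2=5
P@7,3 dof=1 J1 → L=8 J1=5 J2=5
M=3(L−1)−2J1−J2=3·7−2·5−5=6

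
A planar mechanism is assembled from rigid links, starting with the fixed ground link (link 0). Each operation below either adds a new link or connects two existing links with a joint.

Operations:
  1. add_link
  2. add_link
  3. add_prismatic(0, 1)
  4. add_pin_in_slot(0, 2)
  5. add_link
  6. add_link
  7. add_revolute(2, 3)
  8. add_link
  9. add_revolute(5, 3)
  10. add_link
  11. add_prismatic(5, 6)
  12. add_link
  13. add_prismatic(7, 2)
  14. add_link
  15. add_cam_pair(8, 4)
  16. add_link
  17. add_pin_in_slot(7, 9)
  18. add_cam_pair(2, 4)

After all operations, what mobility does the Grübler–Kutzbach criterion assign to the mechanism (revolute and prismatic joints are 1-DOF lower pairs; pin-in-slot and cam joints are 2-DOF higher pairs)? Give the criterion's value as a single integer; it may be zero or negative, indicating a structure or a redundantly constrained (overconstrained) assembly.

(L,J1,J2)=(1,0,0); link0 fixed
link1: (2,0,0)
link2: (3,0,0)
P 0-1 [J1]: (3,1,0)
PS 0-2 [J2]: (3,1,1)
link3: (4,1,1)
link4: (5,1,1)
R 2-3 [J1]: (5,2,1)
link5: (6,2,1)
R 5-3 [J1]: (6,3,1)
link6: (7,3,1)
P 5-6 [J1]: (7,4,1)
link7: (8,4,1)
P 7-2 [J1]: (8,5,1)
link8: (9,5,1)
C 8-4 [J2]: (9,5,2)
link9: (10,5,2)
PS 7-9 [J2]: (10,5,3)
C 2-4 [J2]: (10,5,4)
Grübler: 3·9 − 2·5 − 4 = 13

M = 13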